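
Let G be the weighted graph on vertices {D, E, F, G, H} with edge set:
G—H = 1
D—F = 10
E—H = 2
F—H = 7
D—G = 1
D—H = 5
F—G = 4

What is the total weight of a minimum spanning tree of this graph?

Grow the tree from H using Prim:
Step 1: frontier [G—H 1, E—H 2, D—H 5, F—H 7] → take G—H (1); add G.
Step 2: frontier [D—G 1, F—G 4, E—H 2, D—H 5, F—H 7] → take D—G (1); add D.
Step 3: frontier [D—F 10, F—G 4, E—H 2, F—H 7] → take E—H (2); add E.
Step 4: frontier [D—F 10, F—G 4, F—H 7] → take F—G (4); add F.
MST edges: G—H, D—G, E—H, F—G; total weight 1+1+2+4 = 8.

8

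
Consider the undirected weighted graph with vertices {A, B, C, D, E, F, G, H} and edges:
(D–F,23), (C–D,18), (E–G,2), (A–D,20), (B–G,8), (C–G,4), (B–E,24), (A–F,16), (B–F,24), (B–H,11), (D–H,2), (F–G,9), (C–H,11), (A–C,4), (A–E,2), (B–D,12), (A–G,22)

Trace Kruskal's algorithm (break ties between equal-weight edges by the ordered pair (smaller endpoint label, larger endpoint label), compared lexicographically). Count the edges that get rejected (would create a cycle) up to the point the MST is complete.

Kruskal's algorithm — process edges by increasing weight (ties by edge label):
A–E (2): add — endpoints in different components.
D–H (2): add — endpoints in different components.
E–G (2): add — endpoints in different components.
A–C (4): add — endpoints in different components.
C–G (4): skip — C and G already connected.
B–G (8): add — endpoints in different components.
F–G (9): add — endpoints in different components.
B–H (11): add — endpoints in different components.
Edges rejected before the tree was complete: 1.

1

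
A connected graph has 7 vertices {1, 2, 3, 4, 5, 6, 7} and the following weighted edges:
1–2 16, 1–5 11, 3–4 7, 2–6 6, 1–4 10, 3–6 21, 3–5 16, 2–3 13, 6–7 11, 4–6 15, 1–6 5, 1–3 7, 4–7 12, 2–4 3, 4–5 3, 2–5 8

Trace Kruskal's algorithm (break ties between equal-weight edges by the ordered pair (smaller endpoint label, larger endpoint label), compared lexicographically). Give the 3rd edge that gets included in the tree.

Kruskal: consider edges lightest-first.
2–4 (3): add. Components now {1} {2,4} {3} {5} {6} {7}
4–5 (3): add. Components now {1} {2,4,5} {3} {6} {7}
1–6 (5): add. Components now {1,6} {2,4,5} {3} {7}
2–6 (6): add. Components now {1,2,4,5,6} {3} {7}
1–3 (7): add. Components now {1,2,3,4,5,6} {7}
3–4 (7): skip — 3 and 4 already connected.
2–5 (8): skip — 2 and 5 already connected.
1–4 (10): skip — 1 and 4 already connected.
1–5 (11): skip — 1 and 5 already connected.
6–7 (11): add. Components now {1,2,3,4,5,6,7}
The 3rd edge added is 1–6.

1-6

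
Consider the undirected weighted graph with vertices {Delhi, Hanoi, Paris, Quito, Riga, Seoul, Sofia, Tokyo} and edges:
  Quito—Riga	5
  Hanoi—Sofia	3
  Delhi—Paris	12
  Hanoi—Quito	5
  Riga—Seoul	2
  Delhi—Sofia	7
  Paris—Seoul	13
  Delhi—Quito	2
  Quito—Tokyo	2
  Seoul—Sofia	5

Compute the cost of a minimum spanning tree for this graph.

31

Kruskal: consider edges lightest-first.
Delhi—Quito (2): add — endpoints in different components.
Quito—Tokyo (2): add — endpoints in different components.
Riga—Seoul (2): add — endpoints in different components.
Hanoi—Sofia (3): add — endpoints in different components.
Hanoi—Quito (5): add — endpoints in different components.
Quito—Riga (5): add — endpoints in different components.
Seoul—Sofia (5): skip — Sofia and Seoul already connected.
Delhi—Sofia (7): skip — Sofia and Delhi already connected.
Delhi—Paris (12): add — endpoints in different components.
MST edges: Delhi—Quito, Quito—Tokyo, Riga—Seoul, Hanoi—Sofia, Hanoi—Quito, Quito—Riga, Delhi—Paris; total weight 2+2+2+3+5+5+12 = 31.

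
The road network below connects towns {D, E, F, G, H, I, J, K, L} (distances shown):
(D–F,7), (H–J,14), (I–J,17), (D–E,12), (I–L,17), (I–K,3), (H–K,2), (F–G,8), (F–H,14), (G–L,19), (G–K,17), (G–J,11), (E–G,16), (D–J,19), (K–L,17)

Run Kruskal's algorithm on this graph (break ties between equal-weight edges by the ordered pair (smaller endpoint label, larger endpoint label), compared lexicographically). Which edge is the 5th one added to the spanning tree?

Kruskal: consider edges lightest-first.
H–K (2): add — endpoints in different components.
I–K (3): add — endpoints in different components.
D–F (7): add — endpoints in different components.
F–G (8): add — endpoints in different components.
G–J (11): add — endpoints in different components.
D–E (12): add — endpoints in different components.
F–H (14): add — endpoints in different components.
H–J (14): skip — H and J already connected.
E–G (16): skip — E and G already connected.
G–K (17): skip — G and K already connected.
I–J (17): skip — I and J already connected.
I–L (17): add — endpoints in different components.
The 5th edge added is G–J.

G-J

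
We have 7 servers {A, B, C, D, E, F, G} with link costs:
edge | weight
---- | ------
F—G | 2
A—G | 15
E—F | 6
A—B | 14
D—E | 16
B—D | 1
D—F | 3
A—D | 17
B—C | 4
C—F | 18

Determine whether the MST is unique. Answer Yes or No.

Yes

Sort edges by weight, then run Kruskal:
B—D (1): add. Components now {A} {B,D} {C} {E} {F} {G}
F—G (2): add. Components now {A} {B,D} {C} {E} {F,G}
D—F (3): add. Components now {A} {B,D,F,G} {C} {E}
B—C (4): add. Components now {A} {B,C,D,F,G} {E}
E—F (6): add. Components now {A} {B,C,D,E,F,G}
A—B (14): add. Components now {A,B,C,D,E,F,G}
Every non-tree edge has weight strictly greater than the heaviest edge on the tree path between its endpoints, so the MST is unique.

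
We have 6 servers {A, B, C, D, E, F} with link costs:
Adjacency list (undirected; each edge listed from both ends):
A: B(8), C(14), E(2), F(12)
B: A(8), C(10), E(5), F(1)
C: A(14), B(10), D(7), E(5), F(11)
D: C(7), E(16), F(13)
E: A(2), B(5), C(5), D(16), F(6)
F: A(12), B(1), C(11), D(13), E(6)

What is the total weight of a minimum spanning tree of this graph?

Grow the tree from A using Prim:
Step 1: cheapest edge leaving the tree is A—E (2); add E.
Step 2: cheapest edge leaving the tree is B—E (5); add B.
Step 3: cheapest edge leaving the tree is B—F (1); add F.
Step 4: cheapest edge leaving the tree is C—E (5); add C.
Step 5: cheapest edge leaving the tree is C—D (7); add D.
MST edges: A—E, B—E, B—F, C—E, C—D; total weight 2+5+1+5+7 = 20.

20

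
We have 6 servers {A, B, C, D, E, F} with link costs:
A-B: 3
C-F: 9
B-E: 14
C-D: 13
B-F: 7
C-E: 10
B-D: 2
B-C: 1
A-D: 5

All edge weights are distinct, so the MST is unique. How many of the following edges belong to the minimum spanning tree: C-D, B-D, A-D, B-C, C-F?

Kruskal: consider edges lightest-first.
B-C (1): add. Components now {A} {B,C} {D} {E} {F}
B-D (2): add. Components now {A} {B,C,D} {E} {F}
A-B (3): add. Components now {A,B,C,D} {E} {F}
A-D (5): skip — A and D already connected.
B-F (7): add. Components now {A,B,C,D,F} {E}
C-F (9): skip — C and F already connected.
C-E (10): add. Components now {A,B,C,D,E,F}
MST edge set: {B-C, B-D, A-B, B-F, C-E}.
Of the listed edges, {B-D, B-C} are in the MST → 2.

2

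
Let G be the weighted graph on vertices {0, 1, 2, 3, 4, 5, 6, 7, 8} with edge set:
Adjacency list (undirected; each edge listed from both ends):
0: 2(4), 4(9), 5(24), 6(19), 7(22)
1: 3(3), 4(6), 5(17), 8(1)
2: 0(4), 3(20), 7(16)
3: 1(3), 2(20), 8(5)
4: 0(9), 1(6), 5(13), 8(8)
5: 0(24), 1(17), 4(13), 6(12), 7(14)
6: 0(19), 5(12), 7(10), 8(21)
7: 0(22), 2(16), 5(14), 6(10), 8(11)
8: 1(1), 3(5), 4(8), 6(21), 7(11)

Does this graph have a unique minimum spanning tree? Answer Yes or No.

Yes

Kruskal's algorithm — process edges by increasing weight (ties by edge label):
1–8 (1): add — endpoints in different components.
1–3 (3): add — endpoints in different components.
0–2 (4): add — endpoints in different components.
3–8 (5): skip — 3 and 8 already connected.
1–4 (6): add — endpoints in different components.
4–8 (8): skip — 4 and 8 already connected.
0–4 (9): add — endpoints in different components.
6–7 (10): add — endpoints in different components.
7–8 (11): add — endpoints in different components.
5–6 (12): add — endpoints in different components.
Every non-tree edge has weight strictly greater than the heaviest edge on the tree path between its endpoints, so the MST is unique.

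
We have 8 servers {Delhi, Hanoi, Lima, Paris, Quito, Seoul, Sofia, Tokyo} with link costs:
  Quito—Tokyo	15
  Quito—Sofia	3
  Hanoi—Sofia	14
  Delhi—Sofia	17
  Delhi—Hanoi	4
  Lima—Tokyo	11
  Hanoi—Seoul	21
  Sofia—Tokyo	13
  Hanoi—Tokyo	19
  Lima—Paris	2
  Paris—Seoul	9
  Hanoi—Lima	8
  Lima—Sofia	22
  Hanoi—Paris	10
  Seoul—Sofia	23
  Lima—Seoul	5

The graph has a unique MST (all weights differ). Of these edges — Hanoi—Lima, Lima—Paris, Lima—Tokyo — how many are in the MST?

Sort edges by weight, then run Kruskal:
Lima—Paris (2): add — endpoints in different components.
Quito—Sofia (3): add — endpoints in different components.
Delhi—Hanoi (4): add — endpoints in different components.
Lima—Seoul (5): add — endpoints in different components.
Hanoi—Lima (8): add — endpoints in different components.
Paris—Seoul (9): skip — Seoul and Paris already connected.
Hanoi—Paris (10): skip — Paris and Hanoi already connected.
Lima—Tokyo (11): add — endpoints in different components.
Sofia—Tokyo (13): add — endpoints in different components.
MST edge set: {Lima—Paris, Quito—Sofia, Delhi—Hanoi, Lima—Seoul, Hanoi—Lima, Lima—Tokyo, Sofia—Tokyo}.
Of the listed edges, {Hanoi—Lima, Lima—Paris, Lima—Tokyo} are in the MST → 3.

3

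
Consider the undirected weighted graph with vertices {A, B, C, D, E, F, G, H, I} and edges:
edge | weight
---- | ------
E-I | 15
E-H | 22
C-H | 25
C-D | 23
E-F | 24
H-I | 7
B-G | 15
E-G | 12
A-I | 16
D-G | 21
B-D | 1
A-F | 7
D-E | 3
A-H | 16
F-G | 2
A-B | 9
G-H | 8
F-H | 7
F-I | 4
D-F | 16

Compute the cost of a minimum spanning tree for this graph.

Kruskal: consider edges lightest-first.
B-D (1): add — endpoints in different components.
F-G (2): add — endpoints in different components.
D-E (3): add — endpoints in different components.
F-I (4): add — endpoints in different components.
A-F (7): add — endpoints in different components.
F-H (7): add — endpoints in different components.
H-I (7): skip — H and I already connected.
G-H (8): skip — G and H already connected.
A-B (9): add — endpoints in different components.
E-G (12): skip — E and G already connected.
B-G (15): skip — B and G already connected.
E-I (15): skip — E and I already connected.
A-H (16): skip — A and H already connected.
A-I (16): skip — A and I already connected.
D-F (16): skip — D and F already connected.
D-G (21): skip — D and G already connected.
E-H (22): skip — E and H already connected.
C-D (23): add — endpoints in different components.
MST edges: B-D, F-G, D-E, F-I, A-F, F-H, A-B, C-D; total weight 1+2+3+4+7+7+9+23 = 56.

56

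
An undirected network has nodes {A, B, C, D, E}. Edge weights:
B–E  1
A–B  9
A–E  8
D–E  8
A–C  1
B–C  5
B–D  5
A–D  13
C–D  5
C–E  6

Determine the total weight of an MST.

Prim, starting at D.
Step 1: cheapest edge leaving the tree is B–D (5); add B.
Step 2: cheapest edge leaving the tree is B–E (1); add E.
Step 3: cheapest edge leaving the tree is B–C (5); add C.
Step 4: cheapest edge leaving the tree is A–C (1); add A.
MST edges: B–D, B–E, B–C, A–C; total weight 5+1+5+1 = 12.

12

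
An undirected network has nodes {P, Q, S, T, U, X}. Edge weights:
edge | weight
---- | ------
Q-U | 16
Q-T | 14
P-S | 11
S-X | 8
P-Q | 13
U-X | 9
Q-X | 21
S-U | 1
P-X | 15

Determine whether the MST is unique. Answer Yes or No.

Kruskal: consider edges lightest-first.
S-U (1): add — endpoints in different components.
S-X (8): add — endpoints in different components.
U-X (9): skip — X and U already connected.
P-S (11): add — endpoints in different components.
P-Q (13): add — endpoints in different components.
Q-T (14): add — endpoints in different components.
Every non-tree edge has weight strictly greater than the heaviest edge on the tree path between its endpoints, so the MST is unique.

Yes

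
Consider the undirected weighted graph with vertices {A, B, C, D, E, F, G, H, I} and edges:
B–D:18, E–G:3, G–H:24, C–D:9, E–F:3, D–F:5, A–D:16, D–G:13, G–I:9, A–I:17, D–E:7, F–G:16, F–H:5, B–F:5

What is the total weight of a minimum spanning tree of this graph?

55

Prim, starting at I.
Step 1: cheapest edge leaving the tree is G–I (9); add G.
Step 2: cheapest edge leaving the tree is E–G (3); add E.
Step 3: cheapest edge leaving the tree is E–F (3); add F.
Step 4: cheapest edge leaving the tree is B–F (5); add B.
Step 5: cheapest edge leaving the tree is D–F (5); add D.
Step 6: cheapest edge leaving the tree is F–H (5); add H.
Step 7: cheapest edge leaving the tree is C–D (9); add C.
Step 8: cheapest edge leaving the tree is A–D (16); add A.
MST edges: G–I, E–G, E–F, B–F, D–F, F–H, C–D, A–D; total weight 9+3+3+5+5+5+9+16 = 55.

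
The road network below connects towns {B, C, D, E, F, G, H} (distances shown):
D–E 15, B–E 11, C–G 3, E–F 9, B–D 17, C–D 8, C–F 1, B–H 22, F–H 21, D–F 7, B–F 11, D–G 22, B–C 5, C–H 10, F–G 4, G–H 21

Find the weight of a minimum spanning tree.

35

Kruskal's algorithm — process edges by increasing weight (ties by edge label):
C–F (1): add. Components now {B} {C,F} {D} {E} {G} {H}
C–G (3): add. Components now {B} {C,F,G} {D} {E} {H}
F–G (4): skip — F and G already connected.
B–C (5): add. Components now {B,C,F,G} {D} {E} {H}
D–F (7): add. Components now {B,C,D,F,G} {E} {H}
C–D (8): skip — C and D already connected.
E–F (9): add. Components now {B,C,D,E,F,G} {H}
C–H (10): add. Components now {B,C,D,E,F,G,H}
MST edges: C–F, C–G, B–C, D–F, E–F, C–H; total weight 1+3+5+7+9+10 = 35.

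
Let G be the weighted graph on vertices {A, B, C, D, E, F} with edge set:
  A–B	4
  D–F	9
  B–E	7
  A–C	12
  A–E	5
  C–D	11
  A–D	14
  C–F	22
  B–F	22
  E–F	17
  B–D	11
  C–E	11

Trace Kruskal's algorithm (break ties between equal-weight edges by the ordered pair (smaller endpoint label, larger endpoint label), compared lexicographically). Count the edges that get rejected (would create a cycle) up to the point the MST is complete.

Sort edges by weight, then run Kruskal:
A–B (4): add — endpoints in different components.
A–E (5): add — endpoints in different components.
B–E (7): skip — B and E already connected.
D–F (9): add — endpoints in different components.
B–D (11): add — endpoints in different components.
C–D (11): add — endpoints in different components.
Edges rejected before the tree was complete: 1.

1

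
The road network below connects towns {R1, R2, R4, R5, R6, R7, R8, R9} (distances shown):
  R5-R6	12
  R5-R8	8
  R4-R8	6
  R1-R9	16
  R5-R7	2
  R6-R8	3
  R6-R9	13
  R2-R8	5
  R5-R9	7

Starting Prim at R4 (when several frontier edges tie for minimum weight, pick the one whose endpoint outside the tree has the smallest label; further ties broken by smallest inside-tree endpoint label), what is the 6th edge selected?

R5-R9

Prim, starting at R4.
Step 1: cheapest edge leaving the tree is R4-R8 (6); add R8.
Step 2: cheapest edge leaving the tree is R6-R8 (3); add R6.
Step 3: cheapest edge leaving the tree is R2-R8 (5); add R2.
Step 4: cheapest edge leaving the tree is R5-R8 (8); add R5.
Step 5: cheapest edge leaving the tree is R5-R7 (2); add R7.
Step 6: cheapest edge leaving the tree is R5-R9 (7); add R9.
Step 7: cheapest edge leaving the tree is R1-R9 (16); add R1.
The 6th edge added is R5-R9.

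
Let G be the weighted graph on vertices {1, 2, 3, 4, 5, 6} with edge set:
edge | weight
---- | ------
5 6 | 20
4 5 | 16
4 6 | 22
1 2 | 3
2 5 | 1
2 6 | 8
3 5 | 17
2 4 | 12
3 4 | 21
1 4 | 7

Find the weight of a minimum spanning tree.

Grow the tree from 6 using Prim:
Step 1: frontier [2 6 8, 5 6 20, 4 6 22] → take 2 6 (8); add 2.
Step 2: frontier [2 5 1, 1 2 3, 2 4 12, 5 6 20, 4 6 22] → take 2 5 (1); add 5.
Step 3: frontier [1 2 3, 2 4 12, 4 5 16, 3 5 17, 4 6 22] → take 1 2 (3); add 1.
Step 4: frontier [1 4 7, 2 4 12, 4 5 16, 3 5 17, 4 6 22] → take 1 4 (7); add 4.
Step 5: frontier [3 4 21, 3 5 17] → take 3 5 (17); add 3.
MST edges: 2 6, 2 5, 1 2, 1 4, 3 5; total weight 8+1+3+7+17 = 36.

36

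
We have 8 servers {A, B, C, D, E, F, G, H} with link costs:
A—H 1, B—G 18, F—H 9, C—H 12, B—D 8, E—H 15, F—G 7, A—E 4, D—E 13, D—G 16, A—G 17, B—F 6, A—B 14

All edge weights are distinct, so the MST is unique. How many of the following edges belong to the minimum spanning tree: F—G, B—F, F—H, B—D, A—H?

5

Kruskal: consider edges lightest-first.
A—H (1): add — endpoints in different components.
A—E (4): add — endpoints in different components.
B—F (6): add — endpoints in different components.
F—G (7): add — endpoints in different components.
B—D (8): add — endpoints in different components.
F—H (9): add — endpoints in different components.
C—H (12): add — endpoints in different components.
MST edge set: {A—H, A—E, B—F, F—G, B—D, F—H, C—H}.
Of the listed edges, {F—G, B—F, F—H, B—D, A—H} are in the MST → 5.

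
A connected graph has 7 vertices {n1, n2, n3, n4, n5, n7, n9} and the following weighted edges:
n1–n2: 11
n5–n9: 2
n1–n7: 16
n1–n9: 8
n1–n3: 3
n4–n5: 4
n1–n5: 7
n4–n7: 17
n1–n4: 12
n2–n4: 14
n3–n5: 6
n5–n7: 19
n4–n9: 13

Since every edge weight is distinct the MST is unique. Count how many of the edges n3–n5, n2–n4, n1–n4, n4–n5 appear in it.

2

Kruskal: consider edges lightest-first.
n5–n9 (2): add — endpoints in different components.
n1–n3 (3): add — endpoints in different components.
n4–n5 (4): add — endpoints in different components.
n3–n5 (6): add — endpoints in different components.
n1–n5 (7): skip — n1 and n5 already connected.
n1–n9 (8): skip — n1 and n9 already connected.
n1–n2 (11): add — endpoints in different components.
n1–n4 (12): skip — n1 and n4 already connected.
n4–n9 (13): skip — n4 and n9 already connected.
n2–n4 (14): skip — n2 and n4 already connected.
n1–n7 (16): add — endpoints in different components.
MST edge set: {n5–n9, n1–n3, n4–n5, n3–n5, n1–n2, n1–n7}.
Of the listed edges, {n3–n5, n4–n5} are in the MST → 2.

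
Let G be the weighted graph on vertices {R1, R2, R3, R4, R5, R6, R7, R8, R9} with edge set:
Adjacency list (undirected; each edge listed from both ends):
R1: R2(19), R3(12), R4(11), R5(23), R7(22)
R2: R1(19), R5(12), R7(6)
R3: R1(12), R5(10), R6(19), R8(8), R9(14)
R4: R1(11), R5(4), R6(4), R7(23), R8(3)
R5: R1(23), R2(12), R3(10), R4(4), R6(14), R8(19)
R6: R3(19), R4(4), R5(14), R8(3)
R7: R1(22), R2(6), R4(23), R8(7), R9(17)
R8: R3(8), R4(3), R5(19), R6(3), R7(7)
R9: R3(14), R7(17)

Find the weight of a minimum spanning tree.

Prim, starting at R9.
Step 1: cheapest edge leaving the tree is R3—R9 (14); add R3.
Step 2: cheapest edge leaving the tree is R3—R8 (8); add R8.
Step 3: cheapest edge leaving the tree is R4—R8 (3); add R4.
Step 4: cheapest edge leaving the tree is R6—R8 (3); add R6.
Step 5: cheapest edge leaving the tree is R4—R5 (4); add R5.
Step 6: cheapest edge leaving the tree is R7—R8 (7); add R7.
Step 7: cheapest edge leaving the tree is R2—R7 (6); add R2.
Step 8: cheapest edge leaving the tree is R1—R4 (11); add R1.
MST edges: R3—R9, R3—R8, R4—R8, R6—R8, R4—R5, R7—R8, R2—R7, R1—R4; total weight 14+8+3+3+4+7+6+11 = 56.

56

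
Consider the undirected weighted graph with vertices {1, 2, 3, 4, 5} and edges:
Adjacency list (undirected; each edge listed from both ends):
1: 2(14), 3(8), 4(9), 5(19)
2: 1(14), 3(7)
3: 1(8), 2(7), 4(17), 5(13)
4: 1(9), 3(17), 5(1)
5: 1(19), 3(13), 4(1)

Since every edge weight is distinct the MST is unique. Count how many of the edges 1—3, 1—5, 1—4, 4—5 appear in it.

Kruskal's algorithm — process edges by increasing weight (ties by edge label):
4—5 (1): add — endpoints in different components.
2—3 (7): add — endpoints in different components.
1—3 (8): add — endpoints in different components.
1—4 (9): add — endpoints in different components.
MST edge set: {4—5, 2—3, 1—3, 1—4}.
Of the listed edges, {1—3, 1—4, 4—5} are in the MST → 3.

3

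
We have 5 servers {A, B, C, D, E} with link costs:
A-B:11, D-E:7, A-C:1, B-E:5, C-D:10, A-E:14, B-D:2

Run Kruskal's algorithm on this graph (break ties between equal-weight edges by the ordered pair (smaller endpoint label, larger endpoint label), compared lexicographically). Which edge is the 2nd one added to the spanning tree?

Kruskal's algorithm — process edges by increasing weight (ties by edge label):
A-C (1): add. Components now {A,C} {B} {D} {E}
B-D (2): add. Components now {A,C} {B,D} {E}
B-E (5): add. Components now {A,C} {B,D,E}
D-E (7): skip — D and E already connected.
C-D (10): add. Components now {A,B,C,D,E}
The 2nd edge added is B-D.

B-D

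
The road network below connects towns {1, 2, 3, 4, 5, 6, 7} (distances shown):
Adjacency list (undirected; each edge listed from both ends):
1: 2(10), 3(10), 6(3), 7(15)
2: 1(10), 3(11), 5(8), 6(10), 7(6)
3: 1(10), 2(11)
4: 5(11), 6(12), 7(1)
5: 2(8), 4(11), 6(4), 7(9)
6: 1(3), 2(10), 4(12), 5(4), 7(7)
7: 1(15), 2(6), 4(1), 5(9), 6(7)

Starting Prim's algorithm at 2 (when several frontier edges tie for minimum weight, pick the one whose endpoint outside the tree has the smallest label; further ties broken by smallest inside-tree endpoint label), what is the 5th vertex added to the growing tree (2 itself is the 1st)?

1

Prim, starting at 2.
Step 1: frontier [2-7 6, 2-5 8, 1-2 10, 2-6 10, 2-3 11] → take 2-7 (6); add 7.
Step 2: frontier [2-5 8, 1-2 10, 2-6 10, 2-3 11, 4-7 1, 6-7 7, 5-7 9, 1-7 15] → take 4-7 (1); add 4.
Step 3: frontier [2-5 8, 1-2 10, 2-6 10, 2-3 11, 4-5 11, 4-6 12, 6-7 7, 5-7 9, 1-7 15] → take 6-7 (7); add 6.
Step 4: frontier [2-5 8, 1-2 10, 2-3 11, 4-5 11, 1-6 3, 5-6 4, 5-7 9, 1-7 15] → take 1-6 (3); add 1.
Step 5: frontier [1-3 10, 2-5 8, 2-3 11, 4-5 11, 5-6 4, 5-7 9] → take 5-6 (4); add 5.
Step 6: frontier [1-3 10, 2-3 11] → take 1-3 (10); add 3.
Vertex order: 2, 7, 4, 6, 1, 5, 3. The 5th vertex is 1.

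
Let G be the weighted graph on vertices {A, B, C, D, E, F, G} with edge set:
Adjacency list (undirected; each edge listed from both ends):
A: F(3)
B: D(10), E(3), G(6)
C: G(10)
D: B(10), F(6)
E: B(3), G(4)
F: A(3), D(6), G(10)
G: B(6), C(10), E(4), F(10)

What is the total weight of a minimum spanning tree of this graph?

Grow the tree from B using Prim:
Step 1: cheapest edge leaving the tree is B—E (3); add E.
Step 2: cheapest edge leaving the tree is E—G (4); add G.
Step 3: cheapest edge leaving the tree is C—G (10); add C.
Step 4: cheapest edge leaving the tree is B—D (10); add D.
Step 5: cheapest edge leaving the tree is D—F (6); add F.
Step 6: cheapest edge leaving the tree is A—F (3); add A.
MST edges: B—E, E—G, C—G, B—D, D—F, A—F; total weight 3+4+10+10+6+3 = 36.

36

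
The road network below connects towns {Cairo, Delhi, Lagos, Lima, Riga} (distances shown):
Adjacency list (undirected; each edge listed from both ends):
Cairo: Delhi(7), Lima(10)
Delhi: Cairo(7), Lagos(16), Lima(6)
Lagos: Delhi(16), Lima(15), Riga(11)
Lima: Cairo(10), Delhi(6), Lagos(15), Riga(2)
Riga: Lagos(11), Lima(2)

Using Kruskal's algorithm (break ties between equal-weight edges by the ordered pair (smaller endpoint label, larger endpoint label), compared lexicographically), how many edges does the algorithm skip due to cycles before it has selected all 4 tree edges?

Kruskal: consider edges lightest-first.
Lima Riga (2): add — endpoints in different components.
Delhi Lima (6): add — endpoints in different components.
Cairo Delhi (7): add — endpoints in different components.
Cairo Lima (10): skip — Lima and Cairo already connected.
Lagos Riga (11): add — endpoints in different components.
Edges rejected before the tree was complete: 1.

1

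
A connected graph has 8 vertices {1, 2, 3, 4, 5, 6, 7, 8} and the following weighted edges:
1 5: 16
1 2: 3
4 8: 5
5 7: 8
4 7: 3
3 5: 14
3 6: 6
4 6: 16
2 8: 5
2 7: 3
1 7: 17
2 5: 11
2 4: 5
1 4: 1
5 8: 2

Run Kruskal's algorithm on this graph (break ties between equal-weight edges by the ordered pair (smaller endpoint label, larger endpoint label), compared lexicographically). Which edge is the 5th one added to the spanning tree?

Sort edges by weight, then run Kruskal:
1 4 (1): add — endpoints in different components.
5 8 (2): add — endpoints in different components.
1 2 (3): add — endpoints in different components.
2 7 (3): add — endpoints in different components.
4 7 (3): skip — 4 and 7 already connected.
2 4 (5): skip — 2 and 4 already connected.
2 8 (5): add — endpoints in different components.
4 8 (5): skip — 4 and 8 already connected.
3 6 (6): add — endpoints in different components.
5 7 (8): skip — 5 and 7 already connected.
2 5 (11): skip — 2 and 5 already connected.
3 5 (14): add — endpoints in different components.
The 5th edge added is 2 8.

2-8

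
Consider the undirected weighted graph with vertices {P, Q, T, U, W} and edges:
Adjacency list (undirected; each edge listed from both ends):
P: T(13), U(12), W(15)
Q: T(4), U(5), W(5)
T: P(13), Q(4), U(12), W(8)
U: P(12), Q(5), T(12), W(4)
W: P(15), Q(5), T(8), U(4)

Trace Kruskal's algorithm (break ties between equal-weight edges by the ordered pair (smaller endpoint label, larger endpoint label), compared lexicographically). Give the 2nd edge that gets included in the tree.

U-W

Sort edges by weight, then run Kruskal:
Q-T (4): add. Components now {Q,T} {P} {U} {W}
U-W (4): add. Components now {Q,T} {P} {U,W}
Q-U (5): add. Components now {Q,T,U,W} {P}
Q-W (5): skip — W and Q already connected.
T-W (8): skip — T and W already connected.
P-U (12): add. Components now {P,Q,T,U,W}
The 2nd edge added is U-W.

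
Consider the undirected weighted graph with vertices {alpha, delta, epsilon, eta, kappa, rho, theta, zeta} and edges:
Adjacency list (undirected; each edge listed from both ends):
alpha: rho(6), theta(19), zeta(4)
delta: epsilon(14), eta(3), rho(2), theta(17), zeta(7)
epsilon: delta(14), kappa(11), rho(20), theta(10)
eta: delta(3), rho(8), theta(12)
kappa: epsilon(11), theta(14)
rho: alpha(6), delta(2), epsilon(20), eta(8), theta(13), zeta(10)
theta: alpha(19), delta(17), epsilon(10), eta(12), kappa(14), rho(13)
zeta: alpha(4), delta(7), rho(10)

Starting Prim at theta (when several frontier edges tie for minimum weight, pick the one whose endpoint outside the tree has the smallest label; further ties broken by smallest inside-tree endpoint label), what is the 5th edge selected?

Grow the tree from theta using Prim:
Step 1: cheapest edge leaving the tree is epsilon—theta (10); add epsilon.
Step 2: cheapest edge leaving the tree is epsilon—kappa (11); add kappa.
Step 3: cheapest edge leaving the tree is eta—theta (12); add eta.
Step 4: cheapest edge leaving the tree is delta—eta (3); add delta.
Step 5: cheapest edge leaving the tree is delta—rho (2); add rho.
Step 6: cheapest edge leaving the tree is alpha—rho (6); add alpha.
Step 7: cheapest edge leaving the tree is alpha—zeta (4); add zeta.
The 5th edge added is delta—rho.

delta-rho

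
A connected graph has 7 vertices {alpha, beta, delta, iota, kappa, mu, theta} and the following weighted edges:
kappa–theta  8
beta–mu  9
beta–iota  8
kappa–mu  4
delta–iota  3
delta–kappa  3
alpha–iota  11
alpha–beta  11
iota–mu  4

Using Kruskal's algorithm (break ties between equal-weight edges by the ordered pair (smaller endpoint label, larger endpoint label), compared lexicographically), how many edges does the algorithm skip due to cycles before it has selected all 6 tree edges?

2

Kruskal's algorithm — process edges by increasing weight (ties by edge label):
delta–iota (3): add. Components now {mu} {delta,iota} {theta} {kappa} {alpha} {beta}
delta–kappa (3): add. Components now {mu} {delta,iota,kappa} {theta} {alpha} {beta}
iota–mu (4): add. Components now {delta,iota,kappa,mu} {theta} {alpha} {beta}
kappa–mu (4): skip — mu and kappa already connected.
beta–iota (8): add. Components now {beta,delta,iota,kappa,mu} {theta} {alpha}
kappa–theta (8): add. Components now {beta,delta,iota,kappa,mu,theta} {alpha}
beta–mu (9): skip — mu and beta already connected.
alpha–beta (11): add. Components now {alpha,beta,delta,iota,kappa,mu,theta}
Edges rejected before the tree was complete: 2.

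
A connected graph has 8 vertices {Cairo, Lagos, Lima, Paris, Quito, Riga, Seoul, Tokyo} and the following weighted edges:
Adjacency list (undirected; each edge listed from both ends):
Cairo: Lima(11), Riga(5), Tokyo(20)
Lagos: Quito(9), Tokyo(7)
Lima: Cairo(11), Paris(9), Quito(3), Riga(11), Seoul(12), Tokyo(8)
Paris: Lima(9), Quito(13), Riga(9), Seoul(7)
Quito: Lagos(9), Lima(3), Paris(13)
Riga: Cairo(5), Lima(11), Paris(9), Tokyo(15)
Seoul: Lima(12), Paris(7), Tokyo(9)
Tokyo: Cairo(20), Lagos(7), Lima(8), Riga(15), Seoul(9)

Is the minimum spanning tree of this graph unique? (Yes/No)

No

Kruskal's algorithm — process edges by increasing weight (ties by edge label):
Lima—Quito (3): add — endpoints in different components.
Cairo—Riga (5): add — endpoints in different components.
Lagos—Tokyo (7): add — endpoints in different components.
Paris—Seoul (7): add — endpoints in different components.
Lima—Tokyo (8): add — endpoints in different components.
Lagos—Quito (9): skip — Quito and Lagos already connected.
Lima—Paris (9): add — endpoints in different components.
Paris—Riga (9): add — endpoints in different components.
Non-tree edge Seoul—Tokyo has weight 9, equal to the heaviest edge on its tree cycle — swapping gives another MST of the same weight. Not unique.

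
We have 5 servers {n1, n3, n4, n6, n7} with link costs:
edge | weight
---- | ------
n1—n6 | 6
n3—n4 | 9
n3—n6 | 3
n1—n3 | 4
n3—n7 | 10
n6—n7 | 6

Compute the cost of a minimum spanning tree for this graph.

Prim, starting at n7.
Step 1: frontier [n6—n7 6, n3—n7 10] → take n6—n7 (6); add n6.
Step 2: frontier [n3—n6 3, n1—n6 6, n3—n7 10] → take n3—n6 (3); add n3.
Step 3: frontier [n1—n3 4, n3—n4 9, n1—n6 6] → take n1—n3 (4); add n1.
Step 4: frontier [n3—n4 9] → take n3—n4 (9); add n4.
MST edges: n6—n7, n3—n6, n1—n3, n3—n4; total weight 6+3+4+9 = 22.

22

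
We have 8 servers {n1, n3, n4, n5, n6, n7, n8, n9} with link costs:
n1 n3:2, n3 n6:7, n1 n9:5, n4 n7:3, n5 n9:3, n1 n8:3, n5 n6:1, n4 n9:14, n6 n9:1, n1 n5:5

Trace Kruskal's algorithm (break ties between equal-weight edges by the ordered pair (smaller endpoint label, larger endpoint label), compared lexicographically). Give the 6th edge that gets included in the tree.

Kruskal: consider edges lightest-first.
n5 n6 (1): add — endpoints in different components.
n6 n9 (1): add — endpoints in different components.
n1 n3 (2): add — endpoints in different components.
n1 n8 (3): add — endpoints in different components.
n4 n7 (3): add — endpoints in different components.
n5 n9 (3): skip — n5 and n9 already connected.
n1 n5 (5): add — endpoints in different components.
n1 n9 (5): skip — n1 and n9 already connected.
n3 n6 (7): skip — n6 and n3 already connected.
n4 n9 (14): add — endpoints in different components.
The 6th edge added is n1 n5.

n1-n5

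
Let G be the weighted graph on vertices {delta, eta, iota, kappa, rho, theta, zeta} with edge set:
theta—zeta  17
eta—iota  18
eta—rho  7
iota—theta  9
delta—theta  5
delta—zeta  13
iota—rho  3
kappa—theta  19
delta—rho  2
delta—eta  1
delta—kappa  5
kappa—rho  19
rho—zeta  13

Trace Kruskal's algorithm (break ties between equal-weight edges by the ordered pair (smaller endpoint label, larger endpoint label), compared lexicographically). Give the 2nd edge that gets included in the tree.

Kruskal: consider edges lightest-first.
delta—eta (1): add — endpoints in different components.
delta—rho (2): add — endpoints in different components.
iota—rho (3): add — endpoints in different components.
delta—kappa (5): add — endpoints in different components.
delta—theta (5): add — endpoints in different components.
eta—rho (7): skip — rho and eta already connected.
iota—theta (9): skip — theta and iota already connected.
delta—zeta (13): add — endpoints in different components.
The 2nd edge added is delta—rho.

delta-rho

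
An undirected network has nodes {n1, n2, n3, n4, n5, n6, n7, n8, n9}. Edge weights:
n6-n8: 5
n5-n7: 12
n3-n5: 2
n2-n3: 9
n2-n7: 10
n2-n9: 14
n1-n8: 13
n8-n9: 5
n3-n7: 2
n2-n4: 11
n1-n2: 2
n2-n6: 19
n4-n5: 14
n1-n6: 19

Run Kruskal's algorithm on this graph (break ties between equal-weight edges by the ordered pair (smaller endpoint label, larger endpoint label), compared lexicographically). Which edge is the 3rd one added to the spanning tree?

n3-n7

Kruskal: consider edges lightest-first.
n1-n2 (2): add — endpoints in different components.
n3-n5 (2): add — endpoints in different components.
n3-n7 (2): add — endpoints in different components.
n6-n8 (5): add — endpoints in different components.
n8-n9 (5): add — endpoints in different components.
n2-n3 (9): add — endpoints in different components.
n2-n7 (10): skip — n2 and n7 already connected.
n2-n4 (11): add — endpoints in different components.
n5-n7 (12): skip — n5 and n7 already connected.
n1-n8 (13): add — endpoints in different components.
The 3rd edge added is n3-n7.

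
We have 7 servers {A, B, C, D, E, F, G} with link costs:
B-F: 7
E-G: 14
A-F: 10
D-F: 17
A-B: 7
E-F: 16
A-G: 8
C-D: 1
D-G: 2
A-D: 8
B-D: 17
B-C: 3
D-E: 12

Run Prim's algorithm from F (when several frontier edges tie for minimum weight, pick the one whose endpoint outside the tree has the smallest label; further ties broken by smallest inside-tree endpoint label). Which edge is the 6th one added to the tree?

Grow the tree from F using Prim:
Step 1: cheapest edge leaving the tree is B-F (7); add B.
Step 2: cheapest edge leaving the tree is B-C (3); add C.
Step 3: cheapest edge leaving the tree is C-D (1); add D.
Step 4: cheapest edge leaving the tree is D-G (2); add G.
Step 5: cheapest edge leaving the tree is A-B (7); add A.
Step 6: cheapest edge leaving the tree is D-E (12); add E.
The 6th edge added is D-E.

D-E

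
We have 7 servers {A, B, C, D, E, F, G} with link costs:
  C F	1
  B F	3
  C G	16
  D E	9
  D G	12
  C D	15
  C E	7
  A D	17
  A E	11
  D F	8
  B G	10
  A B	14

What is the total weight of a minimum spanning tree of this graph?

40

Kruskal: consider edges lightest-first.
C F (1): add — endpoints in different components.
B F (3): add — endpoints in different components.
C E (7): add — endpoints in different components.
D F (8): add — endpoints in different components.
D E (9): skip — D and E already connected.
B G (10): add — endpoints in different components.
A E (11): add — endpoints in different components.
MST edges: C F, B F, C E, D F, B G, A E; total weight 1+3+7+8+10+11 = 40.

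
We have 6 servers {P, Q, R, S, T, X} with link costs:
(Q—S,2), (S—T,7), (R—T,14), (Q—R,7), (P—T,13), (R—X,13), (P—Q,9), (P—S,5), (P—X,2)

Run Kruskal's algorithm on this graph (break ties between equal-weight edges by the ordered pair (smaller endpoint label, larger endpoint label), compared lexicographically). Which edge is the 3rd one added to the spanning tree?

Sort edges by weight, then run Kruskal:
P—X (2): add — endpoints in different components.
Q—S (2): add — endpoints in different components.
P—S (5): add — endpoints in different components.
Q—R (7): add — endpoints in different components.
S—T (7): add — endpoints in different components.
The 3rd edge added is P—S.

P-S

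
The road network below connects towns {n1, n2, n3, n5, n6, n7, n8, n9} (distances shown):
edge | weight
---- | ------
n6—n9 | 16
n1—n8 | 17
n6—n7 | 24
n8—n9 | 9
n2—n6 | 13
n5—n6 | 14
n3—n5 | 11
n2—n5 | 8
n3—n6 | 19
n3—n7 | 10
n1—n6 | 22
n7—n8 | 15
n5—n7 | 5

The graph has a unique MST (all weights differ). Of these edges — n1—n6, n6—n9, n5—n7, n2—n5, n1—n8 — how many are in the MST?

3

Kruskal: consider edges lightest-first.
n5—n7 (5): add — endpoints in different components.
n2—n5 (8): add — endpoints in different components.
n8—n9 (9): add — endpoints in different components.
n3—n7 (10): add — endpoints in different components.
n3—n5 (11): skip — n3 and n5 already connected.
n2—n6 (13): add — endpoints in different components.
n5—n6 (14): skip — n5 and n6 already connected.
n7—n8 (15): add — endpoints in different components.
n6—n9 (16): skip — n6 and n9 already connected.
n1—n8 (17): add — endpoints in different components.
MST edge set: {n5—n7, n2—n5, n8—n9, n3—n7, n2—n6, n7—n8, n1—n8}.
Of the listed edges, {n5—n7, n2—n5, n1—n8} are in the MST → 3.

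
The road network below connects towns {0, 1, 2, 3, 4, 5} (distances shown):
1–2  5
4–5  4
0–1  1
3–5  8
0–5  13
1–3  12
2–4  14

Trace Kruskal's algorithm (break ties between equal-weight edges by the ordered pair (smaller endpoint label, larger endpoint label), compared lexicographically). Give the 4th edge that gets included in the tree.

3-5

Kruskal's algorithm — process edges by increasing weight (ties by edge label):
0–1 (1): add — endpoints in different components.
4–5 (4): add — endpoints in different components.
1–2 (5): add — endpoints in different components.
3–5 (8): add — endpoints in different components.
1–3 (12): add — endpoints in different components.
The 4th edge added is 3–5.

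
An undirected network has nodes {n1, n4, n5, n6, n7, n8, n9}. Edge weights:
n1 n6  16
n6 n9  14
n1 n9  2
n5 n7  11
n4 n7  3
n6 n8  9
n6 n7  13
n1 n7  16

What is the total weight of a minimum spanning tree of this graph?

Prim's algorithm from n6:
Step 1: cheapest edge leaving the tree is n6 n8 (9); add n8.
Step 2: cheapest edge leaving the tree is n6 n7 (13); add n7.
Step 3: cheapest edge leaving the tree is n4 n7 (3); add n4.
Step 4: cheapest edge leaving the tree is n5 n7 (11); add n5.
Step 5: cheapest edge leaving the tree is n6 n9 (14); add n9.
Step 6: cheapest edge leaving the tree is n1 n9 (2); add n1.
MST edges: n6 n8, n6 n7, n4 n7, n5 n7, n6 n9, n1 n9; total weight 9+13+3+11+14+2 = 52.

52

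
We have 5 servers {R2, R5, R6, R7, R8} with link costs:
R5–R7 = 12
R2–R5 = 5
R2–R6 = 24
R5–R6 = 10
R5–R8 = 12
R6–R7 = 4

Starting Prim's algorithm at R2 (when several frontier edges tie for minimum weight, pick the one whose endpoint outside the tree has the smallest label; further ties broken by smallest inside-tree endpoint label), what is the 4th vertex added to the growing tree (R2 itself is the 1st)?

R7

Prim's algorithm from R2:
Step 1: cheapest edge leaving the tree is R2–R5 (5); add R5.
Step 2: cheapest edge leaving the tree is R5–R6 (10); add R6.
Step 3: cheapest edge leaving the tree is R6–R7 (4); add R7.
Step 4: cheapest edge leaving the tree is R5–R8 (12); add R8.
Vertex order: R2, R5, R6, R7, R8. The 4th vertex is R7.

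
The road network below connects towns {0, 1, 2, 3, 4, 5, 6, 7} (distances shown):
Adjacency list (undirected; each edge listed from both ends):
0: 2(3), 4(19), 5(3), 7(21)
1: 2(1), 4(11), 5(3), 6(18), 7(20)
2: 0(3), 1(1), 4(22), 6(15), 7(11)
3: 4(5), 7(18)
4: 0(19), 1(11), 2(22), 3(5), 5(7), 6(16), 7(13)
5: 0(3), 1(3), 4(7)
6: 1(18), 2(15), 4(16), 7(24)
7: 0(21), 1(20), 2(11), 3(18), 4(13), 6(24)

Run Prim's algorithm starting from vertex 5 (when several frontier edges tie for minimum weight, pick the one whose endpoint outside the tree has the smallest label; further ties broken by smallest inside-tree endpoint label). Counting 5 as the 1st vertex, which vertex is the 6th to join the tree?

3

Prim, starting at 5.
Step 1: cheapest edge leaving the tree is 0 5 (3); add 0.
Step 2: cheapest edge leaving the tree is 1 5 (3); add 1.
Step 3: cheapest edge leaving the tree is 1 2 (1); add 2.
Step 4: cheapest edge leaving the tree is 4 5 (7); add 4.
Step 5: cheapest edge leaving the tree is 3 4 (5); add 3.
Step 6: cheapest edge leaving the tree is 2 7 (11); add 7.
Step 7: cheapest edge leaving the tree is 2 6 (15); add 6.
Vertex order: 5, 0, 1, 2, 4, 3, 7, 6. The 6th vertex is 3.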